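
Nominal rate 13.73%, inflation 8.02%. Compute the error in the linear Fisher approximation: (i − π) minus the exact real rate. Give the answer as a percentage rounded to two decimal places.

0.42%

Approximate: r ≈ 13.730% − 8.020% = 5.7100%
Exact: (1 + 0.1373)/(1 + 0.0802) − 1 = 5.2861%
Error = 5.7100% − 5.2861% = 0.4239% → 0.42%.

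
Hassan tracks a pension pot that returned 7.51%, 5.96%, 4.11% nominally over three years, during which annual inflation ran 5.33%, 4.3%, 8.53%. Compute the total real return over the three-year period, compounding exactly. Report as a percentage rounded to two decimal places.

-0.53%

Nominal growth factor = 1.0751 × 1.0596 × 1.0411 = 1.185996
Price-level growth factor = 1.0533 × 1.0430 × 1.0853 = 1.192302
Real growth factor = 1.185996 / 1.192302 = 0.994711
Total real return = 0.994711 − 1 → -0.53%.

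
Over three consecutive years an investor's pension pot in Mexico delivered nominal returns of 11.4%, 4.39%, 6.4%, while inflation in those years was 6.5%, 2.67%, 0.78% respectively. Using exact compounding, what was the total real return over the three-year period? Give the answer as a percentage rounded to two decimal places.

Compound the nominal returns: 1.1140 × 1.0439 × 1.0640 = 1.237330.
Compound inflation: 1.0650 × 1.0267 × 1.0078 = 1.101964.
Deflate: 1.237330 / 1.101964 = 1.122841.
Total real return = 1.122841 − 1 → 12.28%.

12.28%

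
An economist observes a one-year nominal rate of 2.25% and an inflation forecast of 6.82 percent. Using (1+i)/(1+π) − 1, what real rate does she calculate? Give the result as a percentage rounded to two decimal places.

By the Fisher relation, 1 + r = (1 + i)/(1 + π).
1 + r = 1.02250 / 1.06820 = 0.957218
r = 0.957218 − 1 = -4.2782%, i.e. -4.28%.

-4.28%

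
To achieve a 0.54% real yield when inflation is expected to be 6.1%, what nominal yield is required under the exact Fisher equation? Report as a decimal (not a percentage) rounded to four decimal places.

0.0667

(1 + i) = (1 + r)(1 + π) = 1.00540 × 1.06100 = 1.0667294
i = 1.0667294 − 1, so the required nominal rate is 0.0667.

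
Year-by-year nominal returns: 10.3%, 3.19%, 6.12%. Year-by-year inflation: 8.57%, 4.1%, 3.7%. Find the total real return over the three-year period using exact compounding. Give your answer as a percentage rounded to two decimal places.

Compound the nominal returns: 1.1030 × 1.0319 × 1.0612 = 1.207843.
Compound inflation: 1.0857 × 1.0410 × 1.0370 = 1.172032.
Deflate: 1.207843 / 1.172032 = 1.030555.
Total real return = 1.030555 − 1 → 3.06%.

3.06%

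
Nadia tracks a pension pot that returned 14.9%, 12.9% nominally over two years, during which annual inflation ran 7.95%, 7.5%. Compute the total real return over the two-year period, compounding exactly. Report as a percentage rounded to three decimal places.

11.785%

Compound the nominal returns: 1.1490 × 1.1290 = 1.297221.
Compound inflation: 1.0795 × 1.0750 = 1.160463.
Deflate: 1.297221 / 1.160463 = 1.117848.
Total real return = 1.117848 − 1 → 11.785%.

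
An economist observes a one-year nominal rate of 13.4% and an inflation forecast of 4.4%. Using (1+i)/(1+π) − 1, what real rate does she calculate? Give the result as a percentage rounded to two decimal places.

8.62%

By the Fisher identity, 1 + r = (1 + i)/(1 + π).
1 + r = 1.13400 / 1.04400 = 1.086207
r = 1.086207 − 1 = 8.6207%, i.e. 8.62%.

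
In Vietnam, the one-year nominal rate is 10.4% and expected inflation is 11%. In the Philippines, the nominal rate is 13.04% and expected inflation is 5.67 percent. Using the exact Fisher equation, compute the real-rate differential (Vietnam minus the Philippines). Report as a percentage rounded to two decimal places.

-7.52%

Vietnam: (1 + 0.1040)/(1 + 0.1100) − 1 = -0.5405%
The Philippines: (1 + 0.1304)/(1 + 0.0567) − 1 = 6.9745%
Differential = -0.5405% − 6.9745% = -7.5151% → -7.52%.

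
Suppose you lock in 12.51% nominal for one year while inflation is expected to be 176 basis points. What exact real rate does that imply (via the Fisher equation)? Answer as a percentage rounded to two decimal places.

By the Fisher equation, 1 + r = (1 + i)/(1 + π).
1 + r = 1.12510 / 1.01760 = 1.105641
r = 1.105641 − 1 = 10.5641%, i.e. 10.56%.

10.56%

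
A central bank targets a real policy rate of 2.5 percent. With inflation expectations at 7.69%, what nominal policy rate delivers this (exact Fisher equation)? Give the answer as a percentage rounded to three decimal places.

(1 + i) = (1 + r)(1 + π) = 1.02500 × 1.07690 = 1.1038225
i = 1.1038225 − 1, so the required nominal rate is 10.382%.

10.382%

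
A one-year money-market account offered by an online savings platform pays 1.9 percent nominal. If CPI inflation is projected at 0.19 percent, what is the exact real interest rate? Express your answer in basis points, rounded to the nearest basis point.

By the Fisher relation, 1 + r = (1 + i)/(1 + π).
1 + r = 1.01900 / 1.00190 = 1.017068
r = 1.017068 − 1 = 1.7068%, i.e. 171 basis points.

171 basis points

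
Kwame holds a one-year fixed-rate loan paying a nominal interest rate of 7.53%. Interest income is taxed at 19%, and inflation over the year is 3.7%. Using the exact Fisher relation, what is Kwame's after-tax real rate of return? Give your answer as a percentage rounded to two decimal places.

After-tax nominal return = 7.53% × (1 − 0.19) = 6.0993%.
1 + r = 1.060993 / 1.03700 = 1.023137
After-tax real rate = 1.023137 − 1 → 2.31%.

2.31%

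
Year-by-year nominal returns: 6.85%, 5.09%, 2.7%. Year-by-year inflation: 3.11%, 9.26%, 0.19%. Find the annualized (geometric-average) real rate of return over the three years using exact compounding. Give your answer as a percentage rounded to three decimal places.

0.718%

Nominal growth factor = 1.0685 × 1.0509 × 1.0270 = 1.15320459
Price-level growth factor = 1.0311 × 1.0926 × 1.0019 = 1.12872036
Real growth factor = 1.15320459 / 1.12872036 = 1.02169202
Annualized real rate = 1.02169202^(1/3) − 1 = 0.7179% → 0.718%.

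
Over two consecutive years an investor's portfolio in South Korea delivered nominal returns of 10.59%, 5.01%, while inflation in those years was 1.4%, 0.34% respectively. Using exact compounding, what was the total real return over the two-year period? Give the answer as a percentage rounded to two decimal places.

Compound the nominal returns: 1.1059 × 1.0501 = 1.161306.
Compound inflation: 1.0140 × 1.0034 = 1.017448.
Deflate: 1.161306 / 1.017448 = 1.141391.
Total real return = 1.141391 − 1 → 14.14%.

14.14%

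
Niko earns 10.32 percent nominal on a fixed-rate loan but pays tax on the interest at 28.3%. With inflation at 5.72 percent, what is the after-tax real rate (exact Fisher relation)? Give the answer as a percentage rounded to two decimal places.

1.59%

After-tax nominal return = 10.32% × (1 − 0.283) = 7.39944%.
1 + r = 1.0739944 / 1.05720 = 1.015886
After-tax real rate = 1.015886 − 1 → 1.59%.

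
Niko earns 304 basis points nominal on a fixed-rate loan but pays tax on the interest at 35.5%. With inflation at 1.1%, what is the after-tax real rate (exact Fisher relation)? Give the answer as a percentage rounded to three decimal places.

0.851%

After-tax nominal return = 3.04% × (1 − 0.355) = 1.9608%.
1 + r = 1.019608 / 1.01100 = 1.008514
After-tax real rate = 1.008514 − 1 → 0.851%.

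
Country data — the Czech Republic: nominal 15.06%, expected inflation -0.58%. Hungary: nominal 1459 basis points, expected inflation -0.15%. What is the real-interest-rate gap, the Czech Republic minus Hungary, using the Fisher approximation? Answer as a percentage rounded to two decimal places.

0.90%

The Czech Republic: 15.06% − (-0.58%) = 15.640%
Hungary: 14.59% − (-0.15%) = 14.740%
Differential = 0.900% → 0.90%.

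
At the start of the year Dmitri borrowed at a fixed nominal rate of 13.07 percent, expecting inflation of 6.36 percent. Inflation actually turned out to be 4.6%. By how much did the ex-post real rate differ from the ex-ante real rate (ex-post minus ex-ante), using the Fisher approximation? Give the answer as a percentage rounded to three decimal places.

1.760%

Ex-ante: 13.07% − 6.36% = 6.710%
Ex-post: 13.07% − 4.6% = 8.470%
Difference (ex-post − ex-ante) = 1.7600% → 1.760%.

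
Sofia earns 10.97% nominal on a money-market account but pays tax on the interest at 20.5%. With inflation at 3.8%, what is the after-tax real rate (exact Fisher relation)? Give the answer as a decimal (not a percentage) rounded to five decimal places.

0.04741

After-tax nominal return = 10.97% × (1 − 0.205) = 8.72115%.
1 + r = 1.0872115 / 1.03800 = 1.047410
After-tax real rate = 1.047410 − 1 → 0.04741.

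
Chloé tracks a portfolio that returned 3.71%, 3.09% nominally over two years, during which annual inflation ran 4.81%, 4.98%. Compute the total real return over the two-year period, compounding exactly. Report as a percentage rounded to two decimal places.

Compound the nominal returns: 1.0371 × 1.0309 = 1.069146.
Compound inflation: 1.0481 × 1.0498 = 1.100295.
Deflate: 1.069146 / 1.100295 = 0.971690.
Total real return = 0.971690 − 1 → -2.83%.

-2.83%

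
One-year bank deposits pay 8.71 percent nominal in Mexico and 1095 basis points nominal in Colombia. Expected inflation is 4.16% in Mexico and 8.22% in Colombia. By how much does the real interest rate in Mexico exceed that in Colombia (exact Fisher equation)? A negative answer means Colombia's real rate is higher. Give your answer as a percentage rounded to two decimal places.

1.85%

Mexico: (1 + 0.0871)/(1 + 0.0416) − 1 = 4.3683%
Colombia: (1 + 0.1095)/(1 + 0.0822) − 1 = 2.5226%
Differential = 4.3683% − 2.5226% = 1.8456% → 1.85%.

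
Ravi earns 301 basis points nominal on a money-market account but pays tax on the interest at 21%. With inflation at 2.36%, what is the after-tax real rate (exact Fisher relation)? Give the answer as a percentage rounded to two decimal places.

After-tax nominal return = 3.01% × (1 − 0.21) = 2.3779%.
1 + r = 1.023779 / 1.02360 = 1.000175
After-tax real rate = 1.000175 − 1 → 0.02%.

0.02%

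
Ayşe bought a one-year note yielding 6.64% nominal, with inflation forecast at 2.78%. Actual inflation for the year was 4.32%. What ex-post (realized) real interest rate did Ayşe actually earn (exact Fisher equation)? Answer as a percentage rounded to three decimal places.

Ex-post: (1 + 0.0664)/(1 + 0.0432) − 1 = 2.2239%
So the realized real rate is 2.224%.

2.224%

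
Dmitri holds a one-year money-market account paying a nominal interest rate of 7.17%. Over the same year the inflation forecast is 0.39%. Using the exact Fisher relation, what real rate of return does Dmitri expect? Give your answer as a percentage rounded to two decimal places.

1 + r = 1.07170 / 1.00390 = 1.067537
r = 1.067537 − 1 = 6.7537%, i.e. 6.75%.

6.75%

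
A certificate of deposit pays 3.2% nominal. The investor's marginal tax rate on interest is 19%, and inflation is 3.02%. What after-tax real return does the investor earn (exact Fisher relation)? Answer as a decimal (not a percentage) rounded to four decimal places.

-0.0042

After-tax nominal return = 3.2% × (1 − 0.19) = 2.5920%.
1 + r = 1.02592 / 1.03020 = 0.995845
After-tax real rate = 0.995845 − 1 → -0.0042.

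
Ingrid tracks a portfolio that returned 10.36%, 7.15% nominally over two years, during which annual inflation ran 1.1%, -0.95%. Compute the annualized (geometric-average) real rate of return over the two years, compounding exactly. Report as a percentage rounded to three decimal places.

8.667%

Nominal growth factor = 1.1036 × 1.0715 = 1.18250740
Price-level growth factor = 1.0110 × 0.9905 = 1.00139550
Real growth factor = 1.18250740 / 1.00139550 = 1.18085951
Annualized real rate = 1.18085951^(1/2) − 1 = 8.6674% → 8.667%.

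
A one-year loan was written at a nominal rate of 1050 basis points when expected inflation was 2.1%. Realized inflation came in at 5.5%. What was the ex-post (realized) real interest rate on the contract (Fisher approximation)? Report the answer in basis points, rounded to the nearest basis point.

500 basis points

Ex-post: 10.5% − 5.5% = 5.000%
So the realized real rate is 500 basis points.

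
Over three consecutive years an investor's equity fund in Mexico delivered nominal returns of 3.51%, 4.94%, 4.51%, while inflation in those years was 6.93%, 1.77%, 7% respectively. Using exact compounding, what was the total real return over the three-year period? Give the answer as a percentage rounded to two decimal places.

-2.51%

Compound the nominal returns: 1.0351 × 1.0494 × 1.0451 = 1.135223.
Compound inflation: 1.0693 × 1.0177 × 1.0700 = 1.164402.
Deflate: 1.135223 / 1.164402 = 0.974940.
Total real return = 0.974940 − 1 → -2.51%.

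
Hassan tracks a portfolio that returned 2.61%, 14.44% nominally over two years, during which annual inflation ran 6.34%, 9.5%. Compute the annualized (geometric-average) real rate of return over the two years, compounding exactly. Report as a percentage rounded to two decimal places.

0.42%

Nominal growth factor = 1.0261 × 1.1444 = 1.17426884
Price-level growth factor = 1.0634 × 1.0950 = 1.16442300
Real growth factor = 1.17426884 / 1.16442300 = 1.00845555
Annualized real rate = 1.00845555^(1/2) − 1 = 0.4219% → 0.42%.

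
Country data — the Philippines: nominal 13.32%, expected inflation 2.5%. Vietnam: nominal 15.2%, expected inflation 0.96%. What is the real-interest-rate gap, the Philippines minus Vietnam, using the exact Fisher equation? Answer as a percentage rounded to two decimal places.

The Philippines: (1 + 0.1332)/(1 + 0.0250) − 1 = 10.5561%
Vietnam: (1 + 0.1520)/(1 + 0.0096) − 1 = 14.1046%
Differential = 10.5561% − 14.1046% = -3.5485% → -3.55%.

-3.55%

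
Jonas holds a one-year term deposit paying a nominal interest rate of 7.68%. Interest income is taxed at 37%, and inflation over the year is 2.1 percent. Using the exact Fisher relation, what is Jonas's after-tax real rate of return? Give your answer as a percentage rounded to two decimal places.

After-tax nominal return = 7.68% × (1 − 0.37) = 4.8384%.
1 + r = 1.048384 / 1.02100 = 1.026821
After-tax real rate = 1.026821 − 1 → 2.68%.

2.68%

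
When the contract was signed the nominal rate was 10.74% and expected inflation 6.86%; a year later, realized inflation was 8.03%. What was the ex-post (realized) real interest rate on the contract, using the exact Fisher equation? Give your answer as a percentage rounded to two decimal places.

Ex-post: (1 + 0.1074)/(1 + 0.0803) − 1 = 2.5086%
So the realized real rate is 2.51%.

2.51%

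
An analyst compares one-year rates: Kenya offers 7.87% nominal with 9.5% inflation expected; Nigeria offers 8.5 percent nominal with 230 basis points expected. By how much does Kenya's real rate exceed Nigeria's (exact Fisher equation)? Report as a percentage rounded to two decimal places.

Kenya: (1 + 0.0787)/(1 + 0.0950) − 1 = -1.4886%
Nigeria: (1 + 0.0850)/(1 + 0.0230) − 1 = 6.0606%
Differential = -1.4886% − 6.0606% = -7.5492% → -7.55%.

-7.55%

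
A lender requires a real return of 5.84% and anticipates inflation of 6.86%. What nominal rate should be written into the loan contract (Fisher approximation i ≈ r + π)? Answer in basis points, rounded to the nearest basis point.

i ≈ r + π = 5.84% + 6.86% = 1270 basis points.

1270 basis points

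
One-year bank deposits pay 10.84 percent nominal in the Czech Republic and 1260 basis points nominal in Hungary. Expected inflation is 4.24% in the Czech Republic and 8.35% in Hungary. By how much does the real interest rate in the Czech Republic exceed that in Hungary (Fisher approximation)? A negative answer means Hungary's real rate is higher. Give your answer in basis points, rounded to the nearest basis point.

235 basis points

The Czech Republic: 10.84% − 4.24% = 6.600%
Hungary: 12.6% − 8.35% = 4.250%
Differential = 2.350% → 235 basis points.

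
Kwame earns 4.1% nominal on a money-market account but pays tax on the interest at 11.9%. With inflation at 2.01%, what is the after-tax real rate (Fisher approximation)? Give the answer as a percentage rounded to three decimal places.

After-tax nominal return = 4.1% × (1 − 0.119) = 3.6121%.
r ≈ 3.6121% − 2.01% → 1.602%.

1.602%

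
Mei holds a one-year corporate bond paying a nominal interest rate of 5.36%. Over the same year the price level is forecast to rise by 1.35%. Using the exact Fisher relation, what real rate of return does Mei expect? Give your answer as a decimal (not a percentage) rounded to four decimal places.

1 + r = 1.05360 / 1.01350 = 1.039566
r = 1.039566 − 1 = 3.9566%, i.e. 0.0396.

0.0396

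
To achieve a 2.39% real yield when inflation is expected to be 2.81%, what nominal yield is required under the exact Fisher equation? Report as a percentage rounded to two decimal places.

5.27%

(1 + i) = (1 + r)(1 + π) = 1.02390 × 1.02810 = 1.05267159
i = 1.05267159 − 1, so the required nominal rate is 5.27%.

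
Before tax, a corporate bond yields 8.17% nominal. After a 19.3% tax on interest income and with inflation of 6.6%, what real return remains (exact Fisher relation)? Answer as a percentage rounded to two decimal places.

-0.01%

After-tax nominal return = 8.17% × (1 − 0.193) = 6.59319%.
1 + r = 1.0659319 / 1.06600 = 0.999936
After-tax real rate = 0.999936 − 1 → -0.01%.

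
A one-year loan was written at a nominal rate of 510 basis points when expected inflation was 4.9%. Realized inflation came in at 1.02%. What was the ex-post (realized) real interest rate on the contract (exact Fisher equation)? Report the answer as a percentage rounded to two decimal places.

4.04%

Ex-post: (1 + 0.0510)/(1 + 0.0102) − 1 = 4.0388%
So the realized real rate is 4.04%.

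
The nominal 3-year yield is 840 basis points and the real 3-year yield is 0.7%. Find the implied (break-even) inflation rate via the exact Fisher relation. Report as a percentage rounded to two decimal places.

7.65%

(1 + π) = (1 + i)/(1 + r) = 1.08400 / 1.00700 = 1.076465
Break-even inflation = 1.076465 − 1 → 7.65%.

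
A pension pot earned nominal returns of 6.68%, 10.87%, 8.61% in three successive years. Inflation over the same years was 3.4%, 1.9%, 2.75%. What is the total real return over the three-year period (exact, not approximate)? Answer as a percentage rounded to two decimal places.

Compound the nominal returns: 1.0668 × 1.1087 × 1.0861 = 1.284597.
Compound inflation: 1.0340 × 1.0190 × 1.0275 = 1.082621.
Deflate: 1.284597 / 1.082621 = 1.186562.
Total real return = 1.186562 − 1 → 18.66%.

18.66%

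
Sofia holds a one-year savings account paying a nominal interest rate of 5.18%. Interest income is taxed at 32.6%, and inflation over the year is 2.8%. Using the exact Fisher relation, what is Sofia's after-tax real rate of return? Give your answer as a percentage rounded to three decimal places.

After-tax nominal return = 5.18% × (1 − 0.326) = 3.49132%.
1 + r = 1.0349132 / 1.02800 = 1.0067249
After-tax real rate = 1.0067249 − 1 → 0.672%.

0.672%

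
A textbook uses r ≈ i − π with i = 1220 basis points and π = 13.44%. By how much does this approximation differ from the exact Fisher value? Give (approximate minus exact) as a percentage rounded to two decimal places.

-0.15%

Approximate: r ≈ 12.200% − 13.440% = -1.2400%
Exact: (1 + 0.1220)/(1 + 0.1344) − 1 = -1.0931%
Error = -1.2400% − (-1.0931%) = -0.1469% → -0.15%.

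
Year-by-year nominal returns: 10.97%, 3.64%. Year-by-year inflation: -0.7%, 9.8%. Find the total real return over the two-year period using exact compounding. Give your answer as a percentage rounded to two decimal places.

Compound the nominal returns: 1.1097 × 1.0364 = 1.150093.
Compound inflation: 0.9930 × 1.0980 = 1.090314.
Deflate: 1.150093 / 1.090314 = 1.054827.
Total real return = 1.054827 − 1 → 5.48%.

5.48%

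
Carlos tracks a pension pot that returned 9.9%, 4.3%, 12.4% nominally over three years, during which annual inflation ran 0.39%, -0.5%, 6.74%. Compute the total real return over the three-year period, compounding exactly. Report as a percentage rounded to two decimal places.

20.84%

Nominal growth factor = 1.0990 × 1.0430 × 1.1240 = 1.288393
Price-level growth factor = 1.0039 × 0.9950 × 1.0674 = 1.066205
Real growth factor = 1.288393 / 1.066205 = 1.208391
Total real return = 1.208391 − 1 → 20.84%.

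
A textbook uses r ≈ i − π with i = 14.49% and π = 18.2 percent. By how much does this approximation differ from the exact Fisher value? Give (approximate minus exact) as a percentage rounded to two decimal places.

Approximate: r ≈ 14.490% − 18.200% = -3.7100%
Exact: (1 + 0.1449)/(1 + 0.1820) − 1 = -3.1387%
Error = -3.7100% − (-3.1387%) = -0.5713% → -0.57%.

-0.57%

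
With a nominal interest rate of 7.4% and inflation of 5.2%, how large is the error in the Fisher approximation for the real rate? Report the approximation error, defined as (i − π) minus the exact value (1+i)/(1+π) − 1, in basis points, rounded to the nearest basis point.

Approximate: r ≈ 7.400% − 5.200% = 2.2000%
Exact: (1 + 0.0740)/(1 + 0.0520) − 1 = 2.0913%
Error = 2.2000% − 2.0913% = 0.1087% → 11 basis points.

11 basis points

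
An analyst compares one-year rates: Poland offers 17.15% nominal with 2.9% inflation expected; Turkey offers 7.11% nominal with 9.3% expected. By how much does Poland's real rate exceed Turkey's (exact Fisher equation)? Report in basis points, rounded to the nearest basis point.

Poland: (1 + 0.1715)/(1 + 0.0290) − 1 = 13.8484%
Turkey: (1 + 0.0711)/(1 + 0.0930) − 1 = -2.0037%
Differential = 13.8484% − (-2.0037%) = 15.8521% → 1585 basis points.

1585 basis points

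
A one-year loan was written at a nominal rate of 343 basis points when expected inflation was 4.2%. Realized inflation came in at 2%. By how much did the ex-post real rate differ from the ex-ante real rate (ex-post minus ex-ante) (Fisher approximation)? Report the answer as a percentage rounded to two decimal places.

Ex-ante: 3.43% − 4.2% = -0.770%
Ex-post: 3.43% − 2% = 1.430%
Difference (ex-post − ex-ante) = 2.2000% → 2.20%.

2.20%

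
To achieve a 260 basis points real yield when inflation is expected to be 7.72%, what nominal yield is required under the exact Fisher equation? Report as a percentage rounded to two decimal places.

(1 + i) = (1 + r)(1 + π) = 1.02600 × 1.07720 = 1.1052072
i = 1.1052072 − 1, so the required nominal rate is 10.52%.

10.52%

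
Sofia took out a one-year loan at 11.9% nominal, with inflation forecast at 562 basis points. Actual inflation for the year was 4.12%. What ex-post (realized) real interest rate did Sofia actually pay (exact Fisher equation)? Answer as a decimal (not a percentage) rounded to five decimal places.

0.07472

Ex-post: (1 + 0.1190)/(1 + 0.0412) − 1 = 7.4721%
So the realized real rate is 0.07472.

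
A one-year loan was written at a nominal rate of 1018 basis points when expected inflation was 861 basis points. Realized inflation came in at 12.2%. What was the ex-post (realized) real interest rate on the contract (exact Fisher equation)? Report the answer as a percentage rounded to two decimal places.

Ex-post: (1 + 0.1018)/(1 + 0.1220) − 1 = -1.8004%
So the realized real rate is -1.80%.

-1.80%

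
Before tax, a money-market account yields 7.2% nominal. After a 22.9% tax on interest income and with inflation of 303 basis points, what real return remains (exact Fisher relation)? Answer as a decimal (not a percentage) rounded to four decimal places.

0.0245

After-tax nominal return = 7.2% × (1 − 0.229) = 5.5512%.
1 + r = 1.055512 / 1.03030 = 1.024471
After-tax real rate = 1.024471 − 1 → 0.0245.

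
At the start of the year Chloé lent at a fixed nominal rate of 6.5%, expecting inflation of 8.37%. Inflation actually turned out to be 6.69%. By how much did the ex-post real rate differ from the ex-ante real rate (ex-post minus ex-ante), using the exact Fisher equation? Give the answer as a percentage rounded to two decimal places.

Ex-ante: (1 + 0.0650)/(1 + 0.0837) − 1 = -1.7256%
Ex-post: (1 + 0.0650)/(1 + 0.0669) − 1 = -0.1781%
Difference (ex-post − ex-ante) = 1.5475% → 1.55%.

1.55%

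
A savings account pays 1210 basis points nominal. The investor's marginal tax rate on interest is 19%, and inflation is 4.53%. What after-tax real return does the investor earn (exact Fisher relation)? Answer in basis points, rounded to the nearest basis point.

After-tax nominal return = 12.1% × (1 − 0.19) = 9.8010%.
1 + r = 1.09801 / 1.04530 = 1.050426
After-tax real rate = 1.050426 − 1 → 504 basis points.

504 basis points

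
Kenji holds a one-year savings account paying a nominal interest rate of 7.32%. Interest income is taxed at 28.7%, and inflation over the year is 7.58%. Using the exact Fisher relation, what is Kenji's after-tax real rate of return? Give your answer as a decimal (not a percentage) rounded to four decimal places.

-0.0219

After-tax nominal return = 7.32% × (1 − 0.287) = 5.21916%.
1 + r = 1.0521916 / 1.07580 = 0.978055
After-tax real rate = 0.978055 − 1 → -0.0219.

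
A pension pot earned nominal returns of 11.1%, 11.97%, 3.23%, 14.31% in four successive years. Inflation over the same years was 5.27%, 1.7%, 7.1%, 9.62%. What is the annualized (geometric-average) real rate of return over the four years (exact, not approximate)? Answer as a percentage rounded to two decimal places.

3.96%

Compound the nominal returns: 1.1110 × 1.1197 × 1.0323 × 1.1431 = 1.46793184.
Compound inflation: 1.0527 × 1.0170 × 1.0710 × 1.0962 = 1.25691192.
Deflate: 1.46793184 / 1.25691192 = 1.16788759.
Annualized real rate = 1.16788759^(1/4) − 1 = 3.9562% → 3.96%.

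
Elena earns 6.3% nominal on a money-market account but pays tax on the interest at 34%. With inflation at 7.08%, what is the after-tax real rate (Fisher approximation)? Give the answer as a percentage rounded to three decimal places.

-2.922%

After-tax nominal return = 6.3% × (1 − 0.34) = 4.1580%.
r ≈ 4.1580% − 7.08% → -2.922%.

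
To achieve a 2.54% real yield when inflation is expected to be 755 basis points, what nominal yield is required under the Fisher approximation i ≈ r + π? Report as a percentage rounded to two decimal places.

10.09%

i ≈ r + π = 2.54% + 7.55% = 10.09%.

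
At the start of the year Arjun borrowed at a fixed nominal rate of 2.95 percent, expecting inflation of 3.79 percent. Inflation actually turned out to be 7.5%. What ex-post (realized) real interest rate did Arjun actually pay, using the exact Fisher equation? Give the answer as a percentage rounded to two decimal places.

Ex-post: (1 + 0.0295)/(1 + 0.0750) − 1 = -4.2326%
So the realized real rate is -4.23%.

-4.23%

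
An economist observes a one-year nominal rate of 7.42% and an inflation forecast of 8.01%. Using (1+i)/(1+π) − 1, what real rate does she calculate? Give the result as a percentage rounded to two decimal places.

-0.55%

By the Fisher identity, 1 + r = (1 + i)/(1 + π).
1 + r = 1.07420 / 1.08010 = 0.994538
r = 0.994538 − 1 = -0.5462%, i.e. -0.55%.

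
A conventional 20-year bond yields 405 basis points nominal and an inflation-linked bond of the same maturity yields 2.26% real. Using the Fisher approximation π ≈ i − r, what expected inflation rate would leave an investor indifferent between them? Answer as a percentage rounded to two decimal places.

π ≈ i − r = 4.05% − 2.26% → 1.79%.

1.79%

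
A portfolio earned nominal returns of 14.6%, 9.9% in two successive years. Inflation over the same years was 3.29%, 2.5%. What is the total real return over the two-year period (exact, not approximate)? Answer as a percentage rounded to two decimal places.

Compound the nominal returns: 1.1460 × 1.0990 = 1.259454.
Compound inflation: 1.0329 × 1.0250 = 1.058723.
Deflate: 1.259454 / 1.058723 = 1.189598.
Total real return = 1.189598 − 1 → 18.96%.

18.96%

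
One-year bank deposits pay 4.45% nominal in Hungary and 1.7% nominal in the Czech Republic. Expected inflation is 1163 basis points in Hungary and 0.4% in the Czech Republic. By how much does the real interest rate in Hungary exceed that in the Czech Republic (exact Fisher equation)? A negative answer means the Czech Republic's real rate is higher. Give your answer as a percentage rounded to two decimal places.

-7.73%

Hungary: (1 + 0.0445)/(1 + 0.1163) − 1 = -6.4320%
The Czech Republic: (1 + 0.0170)/(1 + 0.0040) − 1 = 1.2948%
Differential = -6.4320% − 1.2948% = -7.7268% → -7.73%.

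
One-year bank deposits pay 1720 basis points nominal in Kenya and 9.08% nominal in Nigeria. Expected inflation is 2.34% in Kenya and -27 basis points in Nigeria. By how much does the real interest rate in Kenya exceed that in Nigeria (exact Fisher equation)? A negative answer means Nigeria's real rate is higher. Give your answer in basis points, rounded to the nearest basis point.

514 basis points

Kenya: (1 + 0.1720)/(1 + 0.0234) − 1 = 14.5202%
Nigeria: (1 + 0.0908)/(1 − 0.0027) − 1 = 9.3753%
Differential = 14.5202% − 9.3753% = 5.1449% → 514 basis points.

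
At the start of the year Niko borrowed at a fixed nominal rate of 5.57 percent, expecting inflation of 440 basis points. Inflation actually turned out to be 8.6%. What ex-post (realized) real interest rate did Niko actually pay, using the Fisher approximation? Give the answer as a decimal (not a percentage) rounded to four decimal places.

Ex-post: 5.57% − 8.6% = -3.030%
So the realized real rate is -0.0303.

-0.0303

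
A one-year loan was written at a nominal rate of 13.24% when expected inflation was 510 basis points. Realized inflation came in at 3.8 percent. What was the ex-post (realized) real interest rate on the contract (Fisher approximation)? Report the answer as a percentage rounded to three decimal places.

Ex-post: 13.24% − 3.8% = 9.440%
So the realized real rate is 9.440%.

9.440%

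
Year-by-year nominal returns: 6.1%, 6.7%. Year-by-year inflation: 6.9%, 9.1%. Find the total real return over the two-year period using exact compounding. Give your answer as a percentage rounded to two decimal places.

Nominal growth factor = 1.0610 × 1.0670 = 1.132087
Price-level growth factor = 1.0690 × 1.0910 = 1.166279
Real growth factor = 1.132087 / 1.166279 = 0.970683
Total real return = 0.970683 − 1 → -2.93%.

-2.93%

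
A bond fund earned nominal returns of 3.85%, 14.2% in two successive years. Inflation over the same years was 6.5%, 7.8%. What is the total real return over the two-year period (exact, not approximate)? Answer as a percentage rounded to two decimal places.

3.30%

Compound the nominal returns: 1.0385 × 1.1420 = 1.185967.
Compound inflation: 1.0650 × 1.0780 = 1.148070.
Deflate: 1.185967 / 1.148070 = 1.033009.
Total real return = 1.033009 − 1 → 3.30%.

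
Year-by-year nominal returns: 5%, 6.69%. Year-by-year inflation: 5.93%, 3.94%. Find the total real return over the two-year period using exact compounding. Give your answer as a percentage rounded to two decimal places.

Compound the nominal returns: 1.0500 × 1.0669 = 1.120245.
Compound inflation: 1.0593 × 1.0394 = 1.101036.
Deflate: 1.120245 / 1.101036 = 1.017446.
Total real return = 1.017446 − 1 → 1.74%.

1.74%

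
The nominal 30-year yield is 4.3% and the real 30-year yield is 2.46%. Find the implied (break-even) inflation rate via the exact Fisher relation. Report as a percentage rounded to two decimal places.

1.80%

(1 + π) = (1 + i)/(1 + r) = 1.04300 / 1.02460 = 1.017958
Break-even inflation = 1.017958 − 1 → 1.80%.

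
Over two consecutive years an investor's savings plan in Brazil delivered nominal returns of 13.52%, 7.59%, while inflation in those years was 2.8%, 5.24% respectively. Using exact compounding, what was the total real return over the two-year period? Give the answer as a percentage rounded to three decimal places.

12.894%

Nominal growth factor = 1.1352 × 1.0759 = 1.221362
Price-level growth factor = 1.0280 × 1.0524 = 1.081867
Real growth factor = 1.221362 / 1.081867 = 1.128939
Total real return = 1.128939 − 1 → 12.894%.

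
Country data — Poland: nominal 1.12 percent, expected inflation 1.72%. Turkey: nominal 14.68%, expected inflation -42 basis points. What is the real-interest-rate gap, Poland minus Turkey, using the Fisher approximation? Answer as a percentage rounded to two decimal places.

-15.70%

Poland: 1.12% − 1.72% = -0.600%
Turkey: 14.68% − (-0.42%) = 15.100%
Differential = -15.700% → -15.70%.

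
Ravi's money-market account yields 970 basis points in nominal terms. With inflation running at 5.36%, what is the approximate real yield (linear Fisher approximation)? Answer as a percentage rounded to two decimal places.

r ≈ i − π = 9.7% − 5.36% = 4.34%.

4.34%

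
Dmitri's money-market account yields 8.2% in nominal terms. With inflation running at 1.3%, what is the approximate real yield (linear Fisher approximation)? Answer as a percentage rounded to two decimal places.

r ≈ i − π = 8.2% − 1.3% = 6.90%.

6.90%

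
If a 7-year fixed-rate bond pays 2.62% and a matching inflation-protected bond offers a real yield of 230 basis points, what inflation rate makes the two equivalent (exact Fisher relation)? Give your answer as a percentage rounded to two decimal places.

0.31%

(1 + π) = (1 + i)/(1 + r) = 1.02620 / 1.02300 = 1.003128
Break-even inflation = 1.003128 − 1 → 0.31%.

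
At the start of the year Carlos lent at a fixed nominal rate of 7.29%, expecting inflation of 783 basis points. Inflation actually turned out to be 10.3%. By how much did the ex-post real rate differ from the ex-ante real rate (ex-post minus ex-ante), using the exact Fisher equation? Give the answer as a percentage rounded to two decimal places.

Ex-ante: (1 + 0.0729)/(1 + 0.0783) − 1 = -0.5008%
Ex-post: (1 + 0.0729)/(1 + 0.1030) − 1 = -2.7289%
Difference (ex-post − ex-ante) = -2.2281% → -2.23%.

-2.23%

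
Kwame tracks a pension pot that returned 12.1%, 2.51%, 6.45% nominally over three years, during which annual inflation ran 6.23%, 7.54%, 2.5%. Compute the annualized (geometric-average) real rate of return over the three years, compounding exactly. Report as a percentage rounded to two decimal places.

Nominal growth factor = 1.1210 × 1.0251 × 1.0645 = 1.22325644
Price-level growth factor = 1.0623 × 1.0754 × 1.0250 = 1.17095736
Real growth factor = 1.22325644 / 1.17095736 = 1.04466353
Annualized real rate = 1.04466353^(1/3) − 1 = 1.4672% → 1.47%.

1.47%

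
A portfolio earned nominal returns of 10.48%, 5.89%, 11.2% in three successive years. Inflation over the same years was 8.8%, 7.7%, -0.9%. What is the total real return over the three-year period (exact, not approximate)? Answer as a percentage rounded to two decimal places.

Compound the nominal returns: 1.1048 × 1.0589 × 1.1120 = 1.300898.
Compound inflation: 1.0880 × 1.0770 × 0.9910 = 1.161230.
Deflate: 1.300898 / 1.161230 = 1.120276.
Total real return = 1.120276 − 1 → 12.03%.

12.03%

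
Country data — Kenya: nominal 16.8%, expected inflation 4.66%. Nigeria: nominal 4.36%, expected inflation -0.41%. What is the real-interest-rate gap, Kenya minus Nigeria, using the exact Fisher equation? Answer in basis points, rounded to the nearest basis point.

Kenya: (1 + 0.1680)/(1 + 0.0466) − 1 = 11.5995%
Nigeria: (1 + 0.0436)/(1 − 0.0041) − 1 = 4.7896%
Differential = 11.5995% − 4.7896% = 6.8098% → 681 basis points.

681 basis points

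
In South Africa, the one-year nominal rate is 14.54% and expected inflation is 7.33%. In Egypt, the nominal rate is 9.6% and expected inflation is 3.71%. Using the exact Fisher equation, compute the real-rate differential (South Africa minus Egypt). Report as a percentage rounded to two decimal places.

South Africa: (1 + 0.1454)/(1 + 0.0733) − 1 = 6.7176%
Egypt: (1 + 0.0960)/(1 + 0.0371) − 1 = 5.6793%
Differential = 6.7176% − 5.6793% = 1.0383% → 1.04%.

1.04%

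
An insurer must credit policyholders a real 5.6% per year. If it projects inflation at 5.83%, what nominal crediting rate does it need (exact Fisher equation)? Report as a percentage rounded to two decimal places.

11.76%

(1 + i) = (1 + r)(1 + π) = 1.05600 × 1.05830 = 1.1175648
i = 1.1175648 − 1, so the required nominal rate is 11.76%.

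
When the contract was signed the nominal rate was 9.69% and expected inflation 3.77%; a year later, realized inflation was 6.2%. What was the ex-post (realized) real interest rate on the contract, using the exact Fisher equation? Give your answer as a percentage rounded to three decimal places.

Ex-post: (1 + 0.0969)/(1 + 0.0620) − 1 = 3.2863%
So the realized real rate is 3.286%.

3.286%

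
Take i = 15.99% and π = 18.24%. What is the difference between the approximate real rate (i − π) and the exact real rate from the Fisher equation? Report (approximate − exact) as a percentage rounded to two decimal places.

-0.35%

Approximate: r ≈ 15.990% − 18.240% = -2.2500%
Exact: (1 + 0.1599)/(1 + 0.1824) − 1 = -1.9029%
Error = -2.2500% − (-1.9029%) = -0.3471% → -0.35%.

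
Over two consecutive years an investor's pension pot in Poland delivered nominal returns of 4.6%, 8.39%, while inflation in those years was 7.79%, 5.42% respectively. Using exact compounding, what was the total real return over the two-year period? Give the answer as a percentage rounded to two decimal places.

Compound the nominal returns: 1.0460 × 1.0839 = 1.133759.
Compound inflation: 1.0779 × 1.0542 = 1.136322.
Deflate: 1.133759 / 1.136322 = 0.997745.
Total real return = 0.997745 − 1 → -0.23%.

-0.23%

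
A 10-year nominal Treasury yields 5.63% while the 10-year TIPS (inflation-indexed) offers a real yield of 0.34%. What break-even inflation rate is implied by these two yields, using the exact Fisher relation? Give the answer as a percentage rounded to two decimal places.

(1 + π) = (1 + i)/(1 + r) = 1.05630 / 1.00340 = 1.052721
Break-even inflation = 1.052721 − 1 → 5.27%.

5.27%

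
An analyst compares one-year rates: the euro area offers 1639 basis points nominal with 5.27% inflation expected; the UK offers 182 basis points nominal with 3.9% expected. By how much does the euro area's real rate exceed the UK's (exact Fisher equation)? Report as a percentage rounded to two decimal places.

12.57%

The euro area: (1 + 0.1639)/(1 + 0.0527) − 1 = 10.5633%
The UK: (1 + 0.0182)/(1 + 0.0390) − 1 = -2.0019%
Differential = 10.5633% − (-2.0019%) = 12.5652% → 12.57%.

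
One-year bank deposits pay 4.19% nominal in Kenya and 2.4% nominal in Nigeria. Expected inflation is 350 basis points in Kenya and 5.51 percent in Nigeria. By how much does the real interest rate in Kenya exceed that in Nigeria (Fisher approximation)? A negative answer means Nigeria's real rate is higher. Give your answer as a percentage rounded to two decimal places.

3.80%

Kenya: 4.19% − 3.5% = 0.690%
Nigeria: 2.4% − 5.51% = -3.110%
Differential = 3.800% → 3.80%.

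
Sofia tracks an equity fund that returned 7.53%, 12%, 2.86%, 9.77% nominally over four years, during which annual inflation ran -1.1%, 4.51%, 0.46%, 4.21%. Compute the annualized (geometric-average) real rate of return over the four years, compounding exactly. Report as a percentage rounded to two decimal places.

5.88%

Compound the nominal returns: 1.0753 × 1.1200 × 1.0286 × 1.0977 = 1.35980882.
Compound inflation: 0.9890 × 1.0451 × 1.0046 × 1.0421 = 1.08207337.
Deflate: 1.35980882 / 1.08207337 = 1.25666970.
Annualized real rate = 1.25666970^(1/4) − 1 = 5.8779% → 5.88%.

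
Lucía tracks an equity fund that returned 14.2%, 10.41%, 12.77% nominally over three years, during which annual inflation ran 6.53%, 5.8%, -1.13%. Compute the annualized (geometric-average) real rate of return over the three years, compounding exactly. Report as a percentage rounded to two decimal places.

Nominal growth factor = 1.1420 × 1.1041 × 1.1277 = 1.42189686
Price-level growth factor = 1.0653 × 1.0580 × 0.9887 = 1.11435131
Real growth factor = 1.42189686 / 1.11435131 = 1.27598616
Annualized real rate = 1.27598616^(1/3) − 1 = 8.4631% → 8.46%.

8.46%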